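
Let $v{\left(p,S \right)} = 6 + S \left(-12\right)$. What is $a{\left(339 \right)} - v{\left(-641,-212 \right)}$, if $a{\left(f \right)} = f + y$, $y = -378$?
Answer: $-2589$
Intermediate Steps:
$a{\left(f \right)} = -378 + f$ ($a{\left(f \right)} = f - 378 = -378 + f$)
$v{\left(p,S \right)} = 6 - 12 S$
$a{\left(339 \right)} - v{\left(-641,-212 \right)} = \left(-378 + 339\right) - \left(6 - -2544\right) = -39 - \left(6 + 2544\right) = -39 - 2550 = -2589$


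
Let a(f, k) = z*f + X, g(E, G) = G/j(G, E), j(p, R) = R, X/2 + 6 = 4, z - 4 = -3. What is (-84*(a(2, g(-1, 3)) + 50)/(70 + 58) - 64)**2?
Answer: 36481/4 ≈ 9120.3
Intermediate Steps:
z = 1 (z = 4 - 3 = 1)
X = -4 (X = -12 + 2*4 = -12 + 8 = -4)
g(E, G) = G/E
a(f, k) = -4 + f (a(f, k) = 1*f - 4 = f - 4 = -4 + f)
(-84*(a(2, g(-1, 3)) + 50)/(70 + 58) - 64)**2 = (-84*((-4 + 2) + 50)/(70 + 58) - 64)**2 = (-84/(128/(-2 + 50)) - 64)**2 = (-84/(128/48) - 64)**2 = (-84/(128*(1/48)) - 64)**2 = (-84/8/3 - 64)**2 = (-84*3/8 - 64)**2 = (-63/2 - 64)**2 = (-191/2)**2 = 36481/4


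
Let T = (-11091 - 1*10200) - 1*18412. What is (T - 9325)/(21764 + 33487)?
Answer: -7004/7893 ≈ -0.88737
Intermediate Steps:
T = -39703 (T = (-11091 - 10200) - 18412 = -21291 - 18412 = -39703)
(T - 9325)/(21764 + 33487) = (-39703 - 9325)/(21764 + 33487) = -49028/55251 = -49028*1/55251 = -7004/7893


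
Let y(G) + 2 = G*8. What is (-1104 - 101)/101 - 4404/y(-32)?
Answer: 22319/4343 ≈ 5.1391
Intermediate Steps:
y(G) = -2 + 8*G (y(G) = -2 + G*8 = -2 + 8*G)
(-1104 - 101)/101 - 4404/y(-32) = (-1104 - 101)/101 - 4404/(-2 + 8*(-32)) = -1205*1/101 - 4404/(-2 - 256) = -1205/101 - 4404/(-258) = -1205/101 - 4404*(-1/258) = -1205/101 + 734/43 = 22319/4343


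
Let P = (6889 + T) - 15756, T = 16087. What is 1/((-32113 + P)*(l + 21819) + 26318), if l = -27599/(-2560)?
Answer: -2560/1391058987347 ≈ -1.8403e-9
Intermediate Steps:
P = 7220 (P = (6889 + 16087) - 15756 = 22976 - 15756 = 7220)
l = 27599/2560 (l = -27599*(-1/2560) = 27599/2560 ≈ 10.781)
1/((-32113 + P)*(l + 21819) + 26318) = 1/((-32113 + 7220)*(27599/2560 + 21819) + 26318) = 1/(-24893*55884239/2560 + 26318) = 1/(-1391126361427/2560 + 26318) = 1/(-1391058987347/2560) = -2560/1391058987347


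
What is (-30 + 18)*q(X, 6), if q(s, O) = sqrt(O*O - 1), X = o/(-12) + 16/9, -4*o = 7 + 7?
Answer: -12*sqrt(35) ≈ -70.993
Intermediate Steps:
o = -7/2 (o = -(7 + 7)/4 = -1/4*14 = -7/2 ≈ -3.5000)
X = 149/72 (X = -7/2/(-12) + 16/9 = -7/2*(-1/12) + 16*(1/9) = 7/24 + 16/9 = 149/72 ≈ 2.0694)
q(s, O) = sqrt(-1 + O**2) (q(s, O) = sqrt(O**2 - 1) = sqrt(-1 + O**2))
(-30 + 18)*q(X, 6) = (-30 + 18)*sqrt(-1 + 6**2) = -12*sqrt(-1 + 36) = -12*sqrt(35)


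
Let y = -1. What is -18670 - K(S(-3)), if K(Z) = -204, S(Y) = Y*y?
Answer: -18466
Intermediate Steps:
S(Y) = -Y (S(Y) = Y*(-1) = -Y)
-18670 - K(S(-3)) = -18670 - 1*(-204) = -18670 + 204 = -18466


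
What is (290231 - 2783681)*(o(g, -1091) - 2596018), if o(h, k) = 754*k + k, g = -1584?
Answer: 8526908314350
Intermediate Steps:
o(h, k) = 755*k
(290231 - 2783681)*(o(g, -1091) - 2596018) = (290231 - 2783681)*(755*(-1091) - 2596018) = -2493450*(-823705 - 2596018) = -2493450*(-3419723) = 8526908314350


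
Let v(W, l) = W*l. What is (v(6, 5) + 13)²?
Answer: 1849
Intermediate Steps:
(v(6, 5) + 13)² = (6*5 + 13)² = (30 + 13)² = 43² = 1849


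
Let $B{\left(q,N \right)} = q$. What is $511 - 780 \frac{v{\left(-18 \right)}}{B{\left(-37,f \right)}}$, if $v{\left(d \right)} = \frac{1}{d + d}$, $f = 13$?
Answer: $\frac{56656}{111} \approx 510.41$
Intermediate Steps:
$v{\left(d \right)} = \frac{1}{2 d}$
$511 - 780 \frac{v{\left(-18 \right)}}{B{\left(-37,f \right)}} = 511 - 780 \frac{\frac{1}{2} \frac{1}{-18}}{-37} = 511 - 780 \cdot \frac{1}{2} \left(- \frac{1}{18}\right) \left(- \frac{1}{37}\right) = 511 - 780 \left(\left(- \frac{1}{36}\right) \left(- \frac{1}{37}\right)\right) = 511 - \frac{65}{111} = \frac{56656}{111}$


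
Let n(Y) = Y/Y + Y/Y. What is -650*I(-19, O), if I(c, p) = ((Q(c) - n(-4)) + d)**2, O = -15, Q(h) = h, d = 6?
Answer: -146250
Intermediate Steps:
n(Y) = 2 (n(Y) = 1 + 1 = 2)
I(c, p) = (4 + c)**2 (I(c, p) = ((c - 1*2) + 6)**2 = ((c - 2) + 6)**2 = ((-2 + c) + 6)**2 = (4 + c)**2)
-650*I(-19, O) = -650*(4 - 19)**2 = -650*(-15)**2 = -650*225 = -146250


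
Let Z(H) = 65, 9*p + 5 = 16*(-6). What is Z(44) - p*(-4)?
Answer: 181/9 ≈ 20.111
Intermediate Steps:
p = -101/9 (p = -5/9 + (16*(-6))/9 = -5/9 + (1/9)*(-96) = -5/9 - 32/3 = -101/9 ≈ -11.222)
Z(44) - p*(-4) = 65 - (-101)*(-4)/9 = 65 - 1*404/9 = 65 - 404/9 = 181/9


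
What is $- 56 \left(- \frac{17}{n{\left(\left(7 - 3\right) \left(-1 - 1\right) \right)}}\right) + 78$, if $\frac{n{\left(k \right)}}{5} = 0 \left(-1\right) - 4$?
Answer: $\frac{152}{5} \approx 30.4$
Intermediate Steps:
$n{\left(k \right)} = -20$ ($n{\left(k \right)} = 5 \left(0 \left(-1\right) - 4\right) = 5 \left(0 - 4\right) = 5 \left(-4\right) = -20$)
$- 56 \left(- \frac{17}{n{\left(\left(7 - 3\right) \left(-1 - 1\right) \right)}}\right) + 78 = - 56 \left(- \frac{17}{-20}\right) + 78 = - 56 \left(\left(-17\right) \left(- \frac{1}{20}\right)\right) + 78 = \left(-56\right) \frac{17}{20} + 78 = - \frac{238}{5} + 78 = \frac{152}{5}$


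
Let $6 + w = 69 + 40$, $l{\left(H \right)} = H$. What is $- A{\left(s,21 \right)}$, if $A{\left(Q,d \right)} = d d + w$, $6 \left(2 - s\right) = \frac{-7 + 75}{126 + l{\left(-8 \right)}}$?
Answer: $-544$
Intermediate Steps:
$w = 103$ ($w = -6 + \left(69 + 40\right) = -6 + 109 = 103$)
$s = \frac{337}{177}$ ($s = 2 - \frac{\left(-7 + 75\right) \frac{1}{126 - 8}}{6} = 2 - \frac{68 \cdot \frac{1}{118}}{6} = 2 - \frac{17}{177} = \frac{337}{177} \approx 1.904$)
$A{\left(Q,d \right)} = 103 + d^{2}$ ($A{\left(Q,d \right)} = d d + 103 = d^{2} + 103 = 103 + d^{2}$)
$- A{\left(s,21 \right)} = - (103 + 21^{2}) = - (103 + 441) = \left(-1\right) 544 = -544$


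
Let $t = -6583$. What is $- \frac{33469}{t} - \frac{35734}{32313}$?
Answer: $\frac{846246875}{212716479} \approx 3.9783$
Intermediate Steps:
$- \frac{33469}{t} - \frac{35734}{32313} = - \frac{33469}{-6583} - \frac{35734}{32313} = \left(-33469\right) \left(- \frac{1}{6583}\right) - \frac{35734}{32313} = \frac{33469}{6583} - \frac{35734}{32313} = \frac{846246875}{212716479}$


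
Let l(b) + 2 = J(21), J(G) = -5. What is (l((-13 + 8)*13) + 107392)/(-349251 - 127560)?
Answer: -35795/158937 ≈ -0.22521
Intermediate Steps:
l(b) = -7 (l(b) = -2 - 5 = -7)
(l((-13 + 8)*13) + 107392)/(-349251 - 127560) = (-7 + 107392)/(-349251 - 127560) = 107385/(-476811) = 107385*(-1/476811) = -35795/158937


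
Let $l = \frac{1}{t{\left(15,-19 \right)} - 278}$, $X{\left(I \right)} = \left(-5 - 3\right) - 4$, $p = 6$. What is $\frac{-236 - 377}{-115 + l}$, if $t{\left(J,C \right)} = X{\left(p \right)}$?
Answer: $\frac{177770}{33351} \approx 5.3303$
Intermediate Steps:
$X{\left(I \right)} = -12$ ($X{\left(I \right)} = -8 - 4 = -12$)
$t{\left(J,C \right)} = -12$
$l = - \frac{1}{290}$ ($l = \frac{1}{-12 - 278} = \frac{1}{-290} = - \frac{1}{290} \approx -0.0034483$)
$\frac{-236 - 377}{-115 + l} = \frac{-236 - 377}{-115 - \frac{1}{290}} = - \frac{613}{- \frac{33351}{290}} = \left(-613\right) \left(- \frac{290}{33351}\right) = \frac{177770}{33351}$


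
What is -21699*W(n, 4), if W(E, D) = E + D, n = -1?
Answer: -65097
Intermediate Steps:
W(E, D) = D + E
-21699*W(n, 4) = -21699*(4 - 1) = -21699*3 = -65097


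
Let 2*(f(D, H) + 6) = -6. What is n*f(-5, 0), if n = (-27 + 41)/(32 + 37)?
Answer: -42/23 ≈ -1.8261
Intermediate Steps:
f(D, H) = -9 (f(D, H) = -6 + (½)*(-6) = -6 - 3 = -9)
n = 14/69 ≈ 0.20290
n*f(-5, 0) = (14/69)*(-9) = -42/23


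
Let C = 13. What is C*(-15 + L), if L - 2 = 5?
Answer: -104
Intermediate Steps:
L = 7 (L = 2 + 5 = 7)
C*(-15 + L) = 13*(-15 + 7) = 13*(-8) = -104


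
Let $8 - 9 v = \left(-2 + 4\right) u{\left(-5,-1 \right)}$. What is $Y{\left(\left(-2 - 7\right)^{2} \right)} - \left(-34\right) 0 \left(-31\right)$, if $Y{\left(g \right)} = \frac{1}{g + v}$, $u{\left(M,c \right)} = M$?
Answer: $\frac{1}{83} \approx 0.012048$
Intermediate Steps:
$v = 2$ ($v = \frac{8}{9} - \frac{\left(-2 + 4\right) \left(-5\right)}{9} = \frac{8}{9} - \frac{2 \left(-5\right)}{9} = \frac{8}{9} - - \frac{10}{9} = \frac{8}{9} + \frac{10}{9} = 2$)
$Y{\left(g \right)} = \frac{1}{2 + g}$ ($Y{\left(g \right)} = \frac{1}{g + 2} = \frac{1}{2 + g}$)
$Y{\left(\left(-2 - 7\right)^{2} \right)} - \left(-34\right) 0 \left(-31\right) = \frac{1}{2 + \left(-2 - 7\right)^{2}} - \left(-34\right) 0 \left(-31\right) = \frac{1}{2 + \left(-9\right)^{2}} - 0 \left(-31\right) = \frac{1}{2 + 81} - 0 = \frac{1}{83} + 0 = \frac{1}{83}$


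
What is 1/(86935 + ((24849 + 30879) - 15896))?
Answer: 1/126767 ≈ 7.8885e-6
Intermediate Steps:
1/(86935 + ((24849 + 30879) - 15896)) = 1/(86935 + (55728 - 15896)) = 1/(86935 + 39832) = 1/126767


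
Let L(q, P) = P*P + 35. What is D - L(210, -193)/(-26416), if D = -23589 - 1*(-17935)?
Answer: -2871515/508 ≈ -5652.6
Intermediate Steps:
L(q, P) = 35 + P**2 (L(q, P) = P**2 + 35 = 35 + P**2)
D = -5654 (D = -23589 + 17935 = -5654)
D - L(210, -193)/(-26416) = -5654 - (35 + (-193)**2)/(-26416) = -5654 - (35 + 37249)*(-1)/26416 = -5654 - 37284*(-1)/26416 = -5654 - 1*(-717/508) = -5654 + 717/508 = -2871515/508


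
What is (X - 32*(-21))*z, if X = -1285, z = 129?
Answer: -79077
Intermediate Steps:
(X - 32*(-21))*z = (-1285 - 32*(-21))*129 = (-1285 + 672)*129 = -613*129 = -79077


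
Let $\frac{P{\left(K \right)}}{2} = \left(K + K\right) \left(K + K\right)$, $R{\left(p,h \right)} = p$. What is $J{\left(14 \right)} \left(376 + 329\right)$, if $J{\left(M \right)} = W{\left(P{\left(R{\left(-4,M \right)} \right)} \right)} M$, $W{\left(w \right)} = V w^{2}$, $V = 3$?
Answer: $485130240$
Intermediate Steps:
$P{\left(K \right)} = 8 K^{2}$ ($P{\left(K \right)} = 2 \left(K + K\right) \left(K + K\right) = 2 \cdot 2 K 2 K = 2 \cdot 4 K^{2} = 8 K^{2}$)
$W{\left(w \right)} = 3 w^{2}$
$J{\left(M \right)} = 49152 M$ ($J{\left(M \right)} = 3 \left(8 \left(-4\right)^{2}\right)^{2} M = 3 \left(8 \cdot 16\right)^{2} M = 3 \cdot 128^{2} M = 3 \cdot 16384 M = 49152 M$)
$J{\left(14 \right)} \left(376 + 329\right) = 49152 \cdot 14 \left(376 + 329\right) = 688128 \cdot 705 = 485130240$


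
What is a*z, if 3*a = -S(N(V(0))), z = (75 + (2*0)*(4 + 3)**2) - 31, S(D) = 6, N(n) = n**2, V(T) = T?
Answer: -88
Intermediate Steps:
z = 44 (z = (75 + 0*7**2) - 31 = (75 + 0*49) - 31 = (75 + 0) - 31 = 75 - 31 = 44)
a = -2 (a = (-1*6)/3 = (1/3)*(-6) = -2)
a*z = -2*44 = -88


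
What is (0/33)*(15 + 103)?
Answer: 0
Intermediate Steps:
(0/33)*(15 + 103) = (0*(1/33))*118 = 0*118 = 0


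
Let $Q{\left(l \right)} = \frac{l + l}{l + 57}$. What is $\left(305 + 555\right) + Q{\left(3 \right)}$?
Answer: $\frac{8601}{10} \approx 860.1$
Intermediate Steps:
$Q{\left(l \right)} = \frac{2 l}{57 + l}$
$\left(305 + 555\right) + Q{\left(3 \right)} = \left(305 + 555\right) + 2 \cdot 3 \frac{1}{57 + 3} = 860 + 2 \cdot 3 \cdot \frac{1}{60} = 860 + \frac{1}{10} = \frac{8601}{10}$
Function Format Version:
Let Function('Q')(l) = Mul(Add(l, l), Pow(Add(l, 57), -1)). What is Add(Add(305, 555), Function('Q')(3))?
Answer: Rational(8601, 10) ≈ 860.10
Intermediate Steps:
Function('Q')(l) = Mul(2, l, Pow(Add(57, l), -1)) (Function('Q')(l) = Mul(Mul(2, l), Pow(Add(57, l), -1)) = Mul(2, l, Pow(Add(57, l), -1)))
Add(Add(305, 555), Function('Q')(3)) = Add(Add(305, 555), Mul(2, 3, Pow(Add(57, 3), -1))) = Add(860, Mul(2, 3, Pow(60, -1))) = Add(860, Mul(2, 3, Rational(1, 60))) = Add(860, Rational(1, 10)) = Rational(8601, 10)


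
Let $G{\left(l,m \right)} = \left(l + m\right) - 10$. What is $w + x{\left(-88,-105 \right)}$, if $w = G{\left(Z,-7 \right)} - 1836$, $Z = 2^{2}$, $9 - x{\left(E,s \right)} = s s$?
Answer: $-12865$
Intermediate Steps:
$x{\left(E,s \right)} = 9 - s^{2}$ ($x{\left(E,s \right)} = 9 - s s = 9 - s^{2}$)
$Z = 4$
$G{\left(l,m \right)} = -10 + l + m$
$w = -1849$ ($w = \left(-10 + 4 - 7\right) - 1836 = -13 - 1836 = -1849$)
$w + x{\left(-88,-105 \right)} = -1849 + \left(9 - \left(-105\right)^{2}\right) = -1849 + \left(9 - 11025\right) = -1849 - 11016 = -12865$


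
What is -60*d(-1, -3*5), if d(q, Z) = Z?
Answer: 900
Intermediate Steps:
-60*d(-1, -3*5) = -(-180)*5 = -60*(-15) = 900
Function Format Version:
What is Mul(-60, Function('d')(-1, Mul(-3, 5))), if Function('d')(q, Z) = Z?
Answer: 900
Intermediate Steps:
Mul(-60, Function('d')(-1, Mul(-3, 5))) = Mul(-60, Mul(-3, 5)) = Mul(-60, -15) = 900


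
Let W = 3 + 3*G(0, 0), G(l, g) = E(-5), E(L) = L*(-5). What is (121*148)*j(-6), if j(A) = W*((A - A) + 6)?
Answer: 8380944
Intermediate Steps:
E(L) = -5*L
G(l, g) = 25 (G(l, g) = -5*(-5) = 25)
W = 78 (W = 3 + 3*25 = 3 + 75 = 78)
j(A) = 468 (j(A) = 78*((A - A) + 6) = 78*(0 + 6) = 78*6 = 468)
(121*148)*j(-6) = (121*148)*468 = 17908*468 = 8380944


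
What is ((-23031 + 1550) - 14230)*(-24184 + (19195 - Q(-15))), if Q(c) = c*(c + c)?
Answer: 194232129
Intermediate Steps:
Q(c) = 2*c**2 (Q(c) = c*(2*c) = 2*c**2)
((-23031 + 1550) - 14230)*(-24184 + (19195 - Q(-15))) = ((-23031 + 1550) - 14230)*(-24184 + (19195 - 2*(-15)**2)) = (-21481 - 14230)*(-24184 + (19195 - 2*225)) = -35711*(-24184 + (19195 - 1*450)) = -35711*(-24184 + (19195 - 450)) = -35711*(-24184 + 18745) = -35711*(-5439) = 194232129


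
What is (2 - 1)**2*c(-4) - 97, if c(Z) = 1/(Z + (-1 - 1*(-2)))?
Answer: -292/3 ≈ -97.333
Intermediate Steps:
c(Z) = 1/(1 + Z) (c(Z) = 1/(Z + (-1 + 2)) = 1/(Z + 1) = 1/(1 + Z))
(2 - 1)**2*c(-4) - 97 = (2 - 1)**2/(1 - 4) - 97 = 1**2/(-3) - 97 = 1*(-1/3) - 97 = -1/3 - 97 = -292/3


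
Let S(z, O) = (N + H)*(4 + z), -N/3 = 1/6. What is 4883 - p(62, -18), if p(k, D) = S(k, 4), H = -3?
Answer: 5114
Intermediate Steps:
N = -½ (N = -3/6 = -3*⅙ = -½ ≈ -0.50000)
S(z, O) = -14 - 7*z/2 (S(z, O) = (-½ - 3)*(4 + z) = -7*(4 + z)/2 = -14 - 7*z/2)
p(k, D) = -14 - 7*k/2
4883 - p(62, -18) = 4883 - (-14 - 7/2*62) = 4883 - (-14 - 217) = 4883 - 1*(-231) = 4883 + 231 = 5114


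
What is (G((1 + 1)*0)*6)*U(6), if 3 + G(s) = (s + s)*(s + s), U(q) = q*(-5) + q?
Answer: 432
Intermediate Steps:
U(q) = -4*q (U(q) = -5*q + q = -4*q)
G(s) = -3 + 4*s**2 (G(s) = -3 + (s + s)*(s + s) = -3 + (2*s)*(2*s) = -3 + 4*s**2)
(G((1 + 1)*0)*6)*U(6) = ((-3 + 4*((1 + 1)*0)**2)*6)*(-4*6) = ((-3 + 4*(2*0)**2)*6)*(-24) = ((-3 + 4*0**2)*6)*(-24) = ((-3 + 4*0)*6)*(-24) = ((-3 + 0)*6)*(-24) = -3*6*(-24) = -18*(-24) = 432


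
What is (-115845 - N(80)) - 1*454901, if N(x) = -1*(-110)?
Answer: -570856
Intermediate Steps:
N(x) = 110
(-115845 - N(80)) - 1*454901 = (-115845 - 1*110) - 1*454901 = (-115845 - 110) - 454901 = -115955 - 454901 = -570856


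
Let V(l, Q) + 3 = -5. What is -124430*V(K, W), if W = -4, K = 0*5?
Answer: 995440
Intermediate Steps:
K = 0
V(l, Q) = -8 (V(l, Q) = -3 - 5 = -8)
-124430*V(K, W) = -124430*(-8) = 995440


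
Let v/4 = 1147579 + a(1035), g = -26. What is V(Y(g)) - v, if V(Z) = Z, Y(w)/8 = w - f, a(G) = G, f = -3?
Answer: -4594640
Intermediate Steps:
Y(w) = 24 + 8*w (Y(w) = 8*(w - 1*(-3)) = 8*(w + 3) = 8*(3 + w) = 24 + 8*w)
v = 4594456 (v = 4*(1147579 + 1035) = 4*1148614 = 4594456)
V(Y(g)) - v = (24 + 8*(-26)) - 1*4594456 = (24 - 208) - 4594456 = -184 - 4594456 = -4594640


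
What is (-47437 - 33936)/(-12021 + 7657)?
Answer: 81373/4364 ≈ 18.646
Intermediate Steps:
(-47437 - 33936)/(-12021 + 7657) = -81373/(-4364) = -81373*(-1/4364) = 81373/4364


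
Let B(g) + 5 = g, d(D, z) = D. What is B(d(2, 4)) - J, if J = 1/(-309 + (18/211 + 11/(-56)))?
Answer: -10945555/3652457 ≈ -2.9968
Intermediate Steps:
B(g) = -5 + g
J = -11816/3652457 (J = 1/(-309 + (18*(1/211) + 11*(-1/56))) = 1/(-309 + (18/211 - 11/56)) = 1/(-309 - 1313/11816) = 1/(-3652457/11816) = -11816/3652457 ≈ -0.0032351)
B(d(2, 4)) - J = (-5 + 2) - 1*(-11816/3652457) = -3 + 11816/3652457 = -10945555/3652457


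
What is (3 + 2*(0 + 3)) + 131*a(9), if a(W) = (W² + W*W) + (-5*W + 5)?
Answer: 15991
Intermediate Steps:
a(W) = 5 - 5*W + 2*W² (a(W) = (W² + W²) + (5 - 5*W) = 2*W² + (5 - 5*W) = 5 - 5*W + 2*W²)
(3 + 2*(0 + 3)) + 131*a(9) = (3 + 2*(0 + 3)) + 131*(5 - 5*9 + 2*9²) = (3 + 2*3) + 131*(5 - 45 + 2*81) = (3 + 6) + 131*(5 - 45 + 162) = 9 + 131*122 = 9 + 15982 = 15991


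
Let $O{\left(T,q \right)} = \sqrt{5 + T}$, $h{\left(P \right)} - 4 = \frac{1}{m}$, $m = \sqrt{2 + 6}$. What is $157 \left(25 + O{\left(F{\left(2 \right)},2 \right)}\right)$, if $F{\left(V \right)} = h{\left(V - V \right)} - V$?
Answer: $3925 + \frac{157 \sqrt{28 + \sqrt{2}}}{2} \approx 4350.7$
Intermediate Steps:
$m = 2 \sqrt{2}$ ($m = \sqrt{8} = 2 \sqrt{2} \approx 2.8284$)
$h{\left(P \right)} = 4 + \frac{\sqrt{2}}{4}$ ($h{\left(P \right)} = 4 + \frac{1}{2 \sqrt{2}} = 4 + \frac{\sqrt{2}}{4}$)
$F{\left(V \right)} = 4 - V + \frac{\sqrt{2}}{4}$ ($F{\left(V \right)} = \left(4 + \frac{\sqrt{2}}{4}\right) - V = 4 - V + \frac{\sqrt{2}}{4}$)
$157 \left(25 + O{\left(F{\left(2 \right)},2 \right)}\right) = 157 \left(25 + \sqrt{5 + \left(4 - 2 + \frac{\sqrt{2}}{4}\right)}\right) = 157 \left(25 + \sqrt{5 + \left(2 + \frac{\sqrt{2}}{4}\right)}\right) = 157 \left(25 + \sqrt{7 + \frac{\sqrt{2}}{4}}\right) = 3925 + 157 \sqrt{7 + \frac{\sqrt{2}}{4}}$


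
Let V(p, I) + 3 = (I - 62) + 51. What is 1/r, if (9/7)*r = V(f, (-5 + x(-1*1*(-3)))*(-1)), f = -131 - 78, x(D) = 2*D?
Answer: -3/35 ≈ -0.085714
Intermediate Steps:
f = -209
V(p, I) = -14 + I (V(p, I) = -3 + ((I - 62) + 51) = -3 + ((-62 + I) + 51) = -3 + (-11 + I) = -14 + I)
r = -35/3 (r = 7*(-14 + (-5 + 2*(-1*1*(-3)))*(-1))/9 = 7*(-14 + (-5 + 2*(-1*(-3)))*(-1))/9 = 7*(-14 + (-5 + 2*3)*(-1))/9 = 7*(-14 + (-5 + 6)*(-1))/9 = 7*(-14 + 1*(-1))/9 = 7*(-14 - 1)/9 = (7/9)*(-15) = -35/3 ≈ -11.667)
1/r = 1/(-35/3) = -3/35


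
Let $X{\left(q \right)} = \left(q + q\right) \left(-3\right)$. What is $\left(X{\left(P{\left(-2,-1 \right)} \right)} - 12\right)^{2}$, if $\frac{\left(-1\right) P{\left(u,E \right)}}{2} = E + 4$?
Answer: $576$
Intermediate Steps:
$P{\left(u,E \right)} = -8 - 2 E$ ($P{\left(u,E \right)} = - 2 \left(E + 4\right) = - 2 \left(4 + E\right) = -8 - 2 E$)
$X{\left(q \right)} = - 6 q$ ($X{\left(q \right)} = 2 q \left(-3\right) = - 6 q$)
$\left(X{\left(P{\left(-2,-1 \right)} \right)} - 12\right)^{2} = \left(- 6 \left(-8 - -2\right) - 12\right)^{2} = \left(- 6 \left(-8 + 2\right) - 12\right)^{2} = \left(\left(-6\right) \left(-6\right) - 12\right)^{2} = \left(36 - 12\right)^{2} = 24^{2} = 576$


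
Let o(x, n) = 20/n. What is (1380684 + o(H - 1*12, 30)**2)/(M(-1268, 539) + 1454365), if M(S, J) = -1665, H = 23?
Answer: 621308/653715 ≈ 0.95043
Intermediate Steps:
(1380684 + o(H - 1*12, 30)**2)/(M(-1268, 539) + 1454365) = (1380684 + (20/30)**2)/(-1665 + 1454365) = (1380684 + (20*(1/30))**2)/1452700 = (1380684 + (2/3)**2)*(1/1452700) = (1380684 + 4/9)*(1/1452700) = (12426160/9)*(1/1452700) = 621308/653715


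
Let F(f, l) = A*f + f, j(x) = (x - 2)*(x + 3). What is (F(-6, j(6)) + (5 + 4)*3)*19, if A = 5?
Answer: -171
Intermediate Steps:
j(x) = (-2 + x)*(3 + x)
F(f, l) = 6*f (F(f, l) = 5*f + f = 6*f)
(F(-6, j(6)) + (5 + 4)*3)*19 = (6*(-6) + (5 + 4)*3)*19 = (-36 + 9*3)*19 = (-36 + 27)*19 = -9*19 = -171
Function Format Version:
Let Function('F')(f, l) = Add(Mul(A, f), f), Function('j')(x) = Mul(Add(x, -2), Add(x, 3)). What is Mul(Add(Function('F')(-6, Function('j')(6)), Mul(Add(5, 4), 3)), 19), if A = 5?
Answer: -171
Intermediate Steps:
Function('j')(x) = Mul(Add(-2, x), Add(3, x))
Function('F')(f, l) = Mul(6, f) (Function('F')(f, l) = Add(Mul(5, f), f) = Mul(6, f))
Mul(Add(Function('F')(-6, Function('j')(6)), Mul(Add(5, 4), 3)), 19) = Mul(Add(Mul(6, -6), Mul(Add(5, 4), 3)), 19) = Mul(Add(-36, Mul(9, 3)), 19) = Mul(Add(-36, 27), 19) = Mul(-9, 19) = -171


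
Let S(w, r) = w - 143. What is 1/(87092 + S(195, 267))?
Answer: 1/87144 ≈ 1.1475e-5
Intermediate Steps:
S(w, r) = -143 + w
1/(87092 + S(195, 267)) = 1/(87092 + (-143 + 195)) = 1/(87092 + 52) = 1/87144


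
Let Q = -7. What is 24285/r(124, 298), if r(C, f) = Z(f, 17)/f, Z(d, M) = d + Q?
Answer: 2412310/97 ≈ 24869.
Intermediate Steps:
Z(d, M) = -7 + d (Z(d, M) = d - 7 = -7 + d)
r(C, f) = (-7 + f)/f
24285/r(124, 298) = 24285/(((-7 + 298)/298)) = 24285/(((1/298)*291)) = 24285/(291/298) = 24285*(298/291) = 2412310/97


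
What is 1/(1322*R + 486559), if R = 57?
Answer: 1/561913 ≈ 1.7796e-6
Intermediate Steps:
1/(1322*R + 486559) = 1/(1322*57 + 486559) = 1/(75354 + 486559) = 1/561913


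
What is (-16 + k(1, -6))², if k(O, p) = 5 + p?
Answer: 289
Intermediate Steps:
(-16 + k(1, -6))² = (-16 + (5 - 6))² = (-16 - 1)² = (-17)² = 289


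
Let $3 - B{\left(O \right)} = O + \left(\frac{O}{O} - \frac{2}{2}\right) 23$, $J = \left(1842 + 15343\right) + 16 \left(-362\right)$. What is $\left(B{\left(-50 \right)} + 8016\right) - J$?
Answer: $-3324$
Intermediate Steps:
$J = 11393$ ($J = 17185 - 5792 = 11393$)
$B{\left(O \right)} = 3 - O$ ($B{\left(O \right)} = 3 - \left(O + \left(\frac{O}{O} - \frac{2}{2}\right) 23\right) = 3 - \left(O + \left(1 - 1\right) 23\right) = 3 - \left(O + 0 \cdot 23\right) = 3 - \left(O + 0\right) = 3 - O$)
$\left(B{\left(-50 \right)} + 8016\right) - J = \left(\left(3 - -50\right) + 8016\right) - 11393 = \left(\left(3 + 50\right) + 8016\right) - 11393 = \left(53 + 8016\right) - 11393 = 8069 - 11393 = -3324$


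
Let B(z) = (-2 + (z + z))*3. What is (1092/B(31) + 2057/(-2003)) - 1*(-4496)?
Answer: 135233738/30045 ≈ 4501.0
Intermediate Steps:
B(z) = -6 + 6*z (B(z) = (-2 + 2*z)*3 = -6 + 6*z)
(1092/B(31) + 2057/(-2003)) - 1*(-4496) = (1092/(-6 + 6*31) + 2057/(-2003)) - 1*(-4496) = (1092/(-6 + 186) + 2057*(-1/2003)) + 4496 = (1092/180 - 2057/2003) + 4496 = (1092*(1/180) - 2057/2003) + 4496 = (91/15 - 2057/2003) + 4496 = 151418/30045 + 4496 = 135233738/30045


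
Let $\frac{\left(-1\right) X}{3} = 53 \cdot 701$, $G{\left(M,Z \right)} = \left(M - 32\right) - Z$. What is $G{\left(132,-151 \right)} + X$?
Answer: $-111208$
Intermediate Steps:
$G{\left(M,Z \right)} = -32 + M - Z$ ($G{\left(M,Z \right)} = \left(M - 32\right) - Z = \left(-32 + M\right) - Z = -32 + M - Z$)
$X = -111459$ ($X = - 3 \cdot 53 \cdot 701 = \left(-3\right) 37153 = -111459$)
$G{\left(132,-151 \right)} + X = \left(-32 + 132 - -151\right) - 111459 = \left(-32 + 132 + 151\right) - 111459 = 251 - 111459 = -111208$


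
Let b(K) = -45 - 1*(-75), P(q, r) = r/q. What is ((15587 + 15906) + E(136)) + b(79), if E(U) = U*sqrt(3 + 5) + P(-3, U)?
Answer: 94433/3 + 272*sqrt(2) ≈ 31862.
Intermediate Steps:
b(K) = 30 (b(K) = -45 + 75 = 30)
E(U) = -U/3 + 2*U*sqrt(2) (E(U) = U*sqrt(3 + 5) + U/(-3) = U*sqrt(8) + U*(-1/3) = U*(2*sqrt(2)) - U/3 = 2*U*sqrt(2) - U/3 = -U/3 + 2*U*sqrt(2))
((15587 + 15906) + E(136)) + b(79) = ((15587 + 15906) + (1/3)*136*(-1 + 6*sqrt(2))) + 30 = (31493 + (-136/3 + 272*sqrt(2))) + 30 = (94343/3 + 272*sqrt(2)) + 30 = 94433/3 + 272*sqrt(2)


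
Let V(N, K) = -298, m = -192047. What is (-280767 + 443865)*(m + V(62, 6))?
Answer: -31371084810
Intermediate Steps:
(-280767 + 443865)*(m + V(62, 6)) = (-280767 + 443865)*(-192047 - 298) = 163098*(-192345) = -31371084810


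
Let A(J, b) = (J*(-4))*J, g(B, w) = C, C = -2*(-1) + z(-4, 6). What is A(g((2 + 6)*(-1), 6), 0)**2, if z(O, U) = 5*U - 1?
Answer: 14776336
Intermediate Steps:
z(O, U) = -1 + 5*U
C = 31 (C = -2*(-1) + (-1 + 5*6) = 2 + (-1 + 30) = 2 + 29 = 31)
g(B, w) = 31
A(J, b) = -4*J**2 (A(J, b) = (-4*J)*J = -4*J**2)
A(g((2 + 6)*(-1), 6), 0)**2 = (-4*31**2)**2 = (-4*961)**2 = (-3844)**2 = 14776336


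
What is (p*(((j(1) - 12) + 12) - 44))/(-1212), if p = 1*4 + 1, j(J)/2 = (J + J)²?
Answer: 15/101 ≈ 0.14851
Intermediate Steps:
j(J) = 8*J² (j(J) = 2*(J + J)² = 2*(2*J)² = 2*(4*J²) = 8*J²)
p = 5 (p = 4 + 1 = 5)
(p*(((j(1) - 12) + 12) - 44))/(-1212) = (5*(((8*1² - 12) + 12) - 44))/(-1212) = (5*(((8*1 - 12) + 12) - 44))*(-1/1212) = (5*(((8 - 12) + 12) - 44))*(-1/1212) = (5*((-4 + 12) - 44))*(-1/1212) = (5*(8 - 44))*(-1/1212) = (5*(-36))*(-1/1212) = -180*(-1/1212) = 15/101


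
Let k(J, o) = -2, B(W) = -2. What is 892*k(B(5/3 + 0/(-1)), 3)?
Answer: -1784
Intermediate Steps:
892*k(B(5/3 + 0/(-1)), 3) = 892*(-2) = -1784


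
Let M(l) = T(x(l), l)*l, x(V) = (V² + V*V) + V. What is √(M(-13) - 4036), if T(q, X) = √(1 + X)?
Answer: √(-4036 - 26*I*√3) ≈ 0.3544 - 63.531*I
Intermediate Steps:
x(V) = V + 2*V² (x(V) = (V² + V²) + V = 2*V² + V = V + 2*V²)
M(l) = l*√(1 + l) (M(l) = √(1 + l)*l = l*√(1 + l))
√(M(-13) - 4036) = √(-13*√(1 - 13) - 4036) = √(-26*I*√3 - 4036) = √(-4036 - 26*I*√3)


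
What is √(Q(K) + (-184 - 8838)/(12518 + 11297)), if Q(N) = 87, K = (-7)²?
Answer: √49127558645/23815 ≈ 9.3071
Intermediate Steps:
K = 49
√(Q(K) + (-184 - 8838)/(12518 + 11297)) = √(87 + (-184 - 8838)/(12518 + 11297)) = √(87 - 9022/23815) = √(2062883/23815) = √49127558645/23815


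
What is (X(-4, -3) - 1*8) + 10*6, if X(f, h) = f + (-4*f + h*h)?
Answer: 73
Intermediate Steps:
X(f, h) = h² - 3*f (X(f, h) = f + (-4*f + h²) = f + (h² - 4*f) = h² - 3*f)
(X(-4, -3) - 1*8) + 10*6 = (((-3)² - 3*(-4)) - 1*8) + 10*6 = ((9 + 12) - 8) + 60 = (21 - 8) + 60 = 13 + 60 = 73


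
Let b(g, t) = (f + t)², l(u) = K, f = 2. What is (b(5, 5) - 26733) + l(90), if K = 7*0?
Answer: -26684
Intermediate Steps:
K = 0
l(u) = 0
b(g, t) = (2 + t)²
(b(5, 5) - 26733) + l(90) = ((2 + 5)² - 26733) + 0 = (7² - 26733) + 0 = (49 - 26733) + 0 = -26684 + 0 = -26684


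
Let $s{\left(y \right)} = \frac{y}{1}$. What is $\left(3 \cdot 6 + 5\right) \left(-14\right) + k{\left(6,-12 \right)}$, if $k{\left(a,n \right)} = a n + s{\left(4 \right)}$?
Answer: $-390$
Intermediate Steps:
$s{\left(y \right)} = y$ ($s{\left(y \right)} = y 1 = y$)
$k{\left(a,n \right)} = 4 + a n$ ($k{\left(a,n \right)} = a n + 4 = 4 + a n$)
$\left(3 \cdot 6 + 5\right) \left(-14\right) + k{\left(6,-12 \right)} = \left(3 \cdot 6 + 5\right) \left(-14\right) + \left(4 + 6 \left(-12\right)\right) = \left(18 + 5\right) \left(-14\right) + \left(4 - 72\right) = 23 \left(-14\right) - 68 = -322 - 68 = -390$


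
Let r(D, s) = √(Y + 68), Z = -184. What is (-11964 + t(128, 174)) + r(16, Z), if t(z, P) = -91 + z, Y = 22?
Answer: -11927 + 3*√10 ≈ -11918.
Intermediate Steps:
r(D, s) = 3*√10 (r(D, s) = √(22 + 68) = √90 = 3*√10)
(-11964 + t(128, 174)) + r(16, Z) = (-11964 + (-91 + 128)) + 3*√10 = (-11964 + 37) + 3*√10 = -11927 + 3*√10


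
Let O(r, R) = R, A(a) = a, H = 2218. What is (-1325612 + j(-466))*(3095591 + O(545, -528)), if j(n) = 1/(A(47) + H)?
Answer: -9292961257209277/2265 ≈ -4.1029e+12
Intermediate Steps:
j(n) = 1/2265 (j(n) = 1/(47 + 2218) = 1/2265)
(-1325612 + j(-466))*(3095591 + O(545, -528)) = (-1325612 + 1/2265)*(3095591 - 528) = -3002511179/2265*3095063 = -9292961257209277/2265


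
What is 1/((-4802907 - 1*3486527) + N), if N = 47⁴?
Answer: -1/3409753 ≈ -2.9328e-7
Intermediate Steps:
N = 4879681
1/((-4802907 - 1*3486527) + N) = 1/((-4802907 - 1*3486527) + 4879681) = 1/((-4802907 - 3486527) + 4879681) = 1/(-8289434 + 4879681) = 1/(-3409753) = -1/3409753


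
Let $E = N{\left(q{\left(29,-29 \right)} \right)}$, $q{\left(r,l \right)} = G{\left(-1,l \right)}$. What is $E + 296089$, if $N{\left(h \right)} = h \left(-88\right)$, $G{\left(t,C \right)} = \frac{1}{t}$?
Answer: $296177$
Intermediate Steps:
$q{\left(r,l \right)} = -1$ ($q{\left(r,l \right)} = \frac{1}{-1} = -1$)
$N{\left(h \right)} = - 88 h$
$E = 88$ ($E = \left(-88\right) \left(-1\right) = 88$)
$E + 296089 = 88 + 296089 = 296177$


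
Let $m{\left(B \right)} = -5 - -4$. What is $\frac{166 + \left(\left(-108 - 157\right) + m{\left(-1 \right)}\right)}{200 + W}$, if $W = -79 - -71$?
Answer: $- \frac{25}{48} \approx -0.52083$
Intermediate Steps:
$m{\left(B \right)} = -1$ ($m{\left(B \right)} = -5 + 4 = -1$)
$W = -8$ ($W = -79 + 71 = -8$)
$\frac{166 + \left(\left(-108 - 157\right) + m{\left(-1 \right)}\right)}{200 + W} = \frac{166 - 266}{200 - 8} = \frac{166 - 266}{192} = \left(166 - 266\right) \frac{1}{192} = \left(-100\right) \frac{1}{192} = - \frac{25}{48}$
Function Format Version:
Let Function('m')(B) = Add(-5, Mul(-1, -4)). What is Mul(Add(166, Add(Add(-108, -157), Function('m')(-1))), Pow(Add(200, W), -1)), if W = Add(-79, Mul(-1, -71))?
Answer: Rational(-25, 48) ≈ -0.52083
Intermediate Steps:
Function('m')(B) = -1 (Function('m')(B) = Add(-5, 4) = -1)
W = -8 (W = Add(-79, 71) = -8)
Mul(Add(166, Add(Add(-108, -157), Function('m')(-1))), Pow(Add(200, W), -1)) = Mul(Add(166, Add(Add(-108, -157), -1)), Pow(Add(200, -8), -1)) = Mul(Add(166, Add(-265, -1)), Pow(192, -1)) = Mul(Add(166, -266), Rational(1, 192)) = Mul(-100, Rational(1, 192)) = Rational(-25, 48)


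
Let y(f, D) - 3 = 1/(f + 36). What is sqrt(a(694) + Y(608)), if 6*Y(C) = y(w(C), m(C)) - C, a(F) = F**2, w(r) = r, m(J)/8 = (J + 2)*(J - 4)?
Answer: sqrt(199709968990)/644 ≈ 693.93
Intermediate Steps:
m(J) = 8*(-4 + J)*(2 + J) (m(J) = 8*((J + 2)*(J - 4)) = 8*((2 + J)*(-4 + J)) = 8*((-4 + J)*(2 + J)) = 8*(-4 + J)*(2 + J))
y(f, D) = 3 + 1/(36 + f) (y(f, D) = 3 + 1/(f + 36) = 3 + 1/(36 + f))
Y(C) = -C/6 + (109 + 3*C)/(6*(36 + C)) (Y(C) = ((109 + 3*C)/(36 + C) - C)/6 = (-C + (109 + 3*C)/(36 + C))/6 = -C/6 + (109 + 3*C)/(6*(36 + C)))
sqrt(a(694) + Y(608)) = sqrt(694**2 + (109 - 1*608**2 - 33*608)/(6*(36 + 608))) = sqrt(481636 + (1/6)*(109 - 1*369664 - 20064)/644) = sqrt(481636 + (1/6)*(1/644)*(109 - 369664 - 20064)) = sqrt(481636 + (1/6)*(1/644)*(-389619)) = sqrt(481636 - 129873/1288) = sqrt(620217295/1288) = sqrt(199709968990)/644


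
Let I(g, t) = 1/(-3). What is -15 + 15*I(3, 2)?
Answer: -20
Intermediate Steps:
I(g, t) = -1/3 (I(g, t) = 1*(-1/3) = -1/3)
-15 + 15*I(3, 2) = -15 + 15*(-1/3) = -15 - 5 = -20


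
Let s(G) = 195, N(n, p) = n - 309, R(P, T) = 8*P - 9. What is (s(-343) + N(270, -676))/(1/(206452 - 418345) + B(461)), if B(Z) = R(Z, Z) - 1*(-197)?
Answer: 33055308/821297267 ≈ 0.040248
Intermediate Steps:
R(P, T) = -9 + 8*P
N(n, p) = -309 + n
B(Z) = 188 + 8*Z (B(Z) = (-9 + 8*Z) - 1*(-197) = (-9 + 8*Z) + 197 = 188 + 8*Z)
(s(-343) + N(270, -676))/(1/(206452 - 418345) + B(461)) = (195 + (-309 + 270))/(1/(206452 - 418345) + (188 + 8*461)) = (195 - 39)/(1/(-211893) + (188 + 3688)) = 156/(-1/211893 + 3876) = 156/(821297267/211893) = 156*(211893/821297267) = 33055308/821297267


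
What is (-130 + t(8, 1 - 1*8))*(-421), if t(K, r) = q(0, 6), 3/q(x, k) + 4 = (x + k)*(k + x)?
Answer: 1750097/32 ≈ 54691.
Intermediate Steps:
q(x, k) = 3/(-4 + (k + x)²) (q(x, k) = 3/(-4 + (x + k)*(k + x)) = 3/(-4 + (k + x)*(k + x)) = 3/(-4 + (k + x)²))
t(K, r) = 3/32 (t(K, r) = 3/(-4 + (6 + 0)²) = 3/(-4 + 6²) = 3/(-4 + 36) = 3/32)
(-130 + t(8, 1 - 1*8))*(-421) = (-130 + 3/32)*(-421) = -4157/32*(-421) = 1750097/32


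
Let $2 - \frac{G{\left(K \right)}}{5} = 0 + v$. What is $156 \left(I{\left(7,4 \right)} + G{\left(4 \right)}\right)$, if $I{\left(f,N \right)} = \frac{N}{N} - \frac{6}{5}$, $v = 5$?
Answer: $- \frac{11856}{5} \approx -2371.2$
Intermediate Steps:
$I{\left(f,N \right)} = - \frac{1}{5}$ ($I{\left(f,N \right)} = 1 - \frac{6}{5} = - \frac{1}{5}$)
$G{\left(K \right)} = -15$ ($G{\left(K \right)} = 10 - 5 \left(0 + 5\right) = 10 - 25 = -15$)
$156 \left(I{\left(7,4 \right)} + G{\left(4 \right)}\right) = 156 \left(- \frac{1}{5} - 15\right) = 156 \left(- \frac{76}{5}\right) = - \frac{11856}{5}$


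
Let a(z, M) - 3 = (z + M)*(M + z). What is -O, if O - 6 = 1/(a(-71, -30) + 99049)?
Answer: -655519/109253 ≈ -6.0000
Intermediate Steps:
a(z, M) = 3 + (M + z)² (a(z, M) = 3 + (z + M)*(M + z) = 3 + (M + z)*(M + z) = 3 + (M + z)²)
O = 655519/109253 (O = 6 + 1/((3 + (-30 - 71)²) + 99049) = 6 + 1/((3 + (-101)²) + 99049) = 6 + 1/((3 + 10201) + 99049) = 6 + 1/(10204 + 99049) = 6 + 1/109253 = 655519/109253 ≈ 6.0000)
-O = -1*655519/109253 = -655519/109253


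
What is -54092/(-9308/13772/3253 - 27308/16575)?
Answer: 10041709709417100/305890327357 ≈ 32828.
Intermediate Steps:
-54092/(-9308/13772/3253 - 27308/16575) = -54092/(-9308*1/13772*(1/3253) - 27308*1/16575) = -54092/(-2327/3443*1/3253 - 27308/16575) = -54092/(-2327/11200079 - 27308/16575) = -54092/(-305890327357/185641309425) = -54092*(-185641309425/305890327357) = 10041709709417100/305890327357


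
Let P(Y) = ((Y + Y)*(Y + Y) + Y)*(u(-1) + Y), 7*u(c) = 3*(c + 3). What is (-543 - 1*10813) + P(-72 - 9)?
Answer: -14756935/7 ≈ -2.1081e+6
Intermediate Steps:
u(c) = 9/7 + 3*c/7 (u(c) = (3*(c + 3))/7 = (3*(3 + c))/7 = (9 + 3*c)/7 = 9/7 + 3*c/7)
P(Y) = (6/7 + Y)*(Y + 4*Y**2) (P(Y) = ((Y + Y)*(Y + Y) + Y)*((9/7 + (3/7)*(-1)) + Y) = ((2*Y)*(2*Y) + Y)*((9/7 - 3/7) + Y) = (4*Y**2 + Y)*(6/7 + Y) = (Y + 4*Y**2)*(6/7 + Y) = (6/7 + Y)*(Y + 4*Y**2))
(-543 - 1*10813) + P(-72 - 9) = (-543 - 1*10813) + (-72 - 9)*(6 + 28*(-72 - 9)**2 + 31*(-72 - 9))/7 = (-543 - 10813) + (1/7)*(-81)*(6 + 28*(-81)**2 + 31*(-81)) = -11356 + (1/7)*(-81)*(6 + 28*6561 - 2511) = -11356 + (1/7)*(-81)*(6 + 183708 - 2511) = -11356 + (1/7)*(-81)*181203 = -11356 - 14677443/7 = -14756935/7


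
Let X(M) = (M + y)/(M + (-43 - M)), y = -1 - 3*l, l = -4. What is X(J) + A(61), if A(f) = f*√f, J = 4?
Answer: -15/43 + 61*√61 ≈ 476.08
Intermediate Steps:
y = 11 (y = -1 - 3*(-4) = -1 + 12 = 11)
X(M) = -11/43 - M/43 (X(M) = (M + 11)/(M + (-43 - M)) = (11 + M)/(-43) = (11 + M)*(-1/43) = -11/43 - M/43)
A(f) = f^(3/2)
X(J) + A(61) = (-11/43 - 1/43*4) + 61^(3/2) = (-11/43 - 4/43) + 61*√61 = -15/43 + 61*√61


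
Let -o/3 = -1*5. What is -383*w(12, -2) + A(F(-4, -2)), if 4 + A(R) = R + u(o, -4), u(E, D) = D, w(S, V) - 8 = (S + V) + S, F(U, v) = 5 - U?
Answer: -11489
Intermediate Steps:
w(S, V) = 8 + V + 2*S (w(S, V) = 8 + ((S + V) + S) = 8 + (V + 2*S) = 8 + V + 2*S)
o = 15 (o = -(-3)*5 = -3*(-5) = 15)
A(R) = -8 + R (A(R) = -4 + (R - 4) = -4 + (-4 + R) = -8 + R)
-383*w(12, -2) + A(F(-4, -2)) = -383*(8 - 2 + 2*12) + (-8 + (5 - 1*(-4))) = -383*(8 - 2 + 24) + (-8 + (5 + 4)) = -383*30 + (-8 + 9) = -11490 + 1 = -11489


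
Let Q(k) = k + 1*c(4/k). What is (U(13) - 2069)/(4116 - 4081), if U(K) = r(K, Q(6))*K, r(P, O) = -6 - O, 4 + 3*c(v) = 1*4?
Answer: -445/7 ≈ -63.571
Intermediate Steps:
c(v) = 0 (c(v) = -4/3 + (1*4)/3 = -4/3 + (⅓)*4 = -4/3 + 4/3 = 0)
Q(k) = k (Q(k) = k + 1*0 = k + 0 = k)
U(K) = -12*K (U(K) = (-6 - 1*6)*K = (-6 - 6)*K = -12*K)
(U(13) - 2069)/(4116 - 4081) = (-12*13 - 2069)/(4116 - 4081) = (-156 - 2069)/35 = -2225*1/35 = -445/7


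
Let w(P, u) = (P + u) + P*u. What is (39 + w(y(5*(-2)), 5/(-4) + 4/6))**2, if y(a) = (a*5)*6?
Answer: 1079521/144 ≈ 7496.7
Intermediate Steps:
y(a) = 30*a (y(a) = (5*a)*6 = 30*a)
w(P, u) = P + u + P*u
(39 + w(y(5*(-2)), 5/(-4) + 4/6))**2 = (39 + (30*(5*(-2)) + (5/(-4) + 4/6) + (30*(5*(-2)))*(5/(-4) + 4/6)))**2 = (39 + (30*(-10) + (5*(-1/4) + 4*(1/6)) + (30*(-10))*(5*(-1/4) + 4*(1/6))))**2 = (39 + (-300 + (-5/4 + 2/3) - 300*(-5/4 + 2/3)))**2 = (39 + (-300 - 7/12 - 300*(-7/12)))**2 = (39 + (-300 - 7/12 + 175))**2 = (39 - 1507/12)**2 = (-1039/12)**2 = 1079521/144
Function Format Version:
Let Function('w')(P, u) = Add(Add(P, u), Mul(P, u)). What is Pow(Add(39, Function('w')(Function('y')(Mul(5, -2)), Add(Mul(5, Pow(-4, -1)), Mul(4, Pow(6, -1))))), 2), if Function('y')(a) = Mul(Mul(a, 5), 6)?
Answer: Rational(1079521, 144) ≈ 7496.7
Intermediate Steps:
Function('y')(a) = Mul(30, a) (Function('y')(a) = Mul(Mul(5, a), 6) = Mul(30, a))
Function('w')(P, u) = Add(P, u, Mul(P, u))
Pow(Add(39, Function('w')(Function('y')(Mul(5, -2)), Add(Mul(5, Pow(-4, -1)), Mul(4, Pow(6, -1))))), 2) = Pow(Add(39, Add(Mul(30, Mul(5, -2)), Add(Mul(5, Pow(-4, -1)), Mul(4, Pow(6, -1))), Mul(Mul(30, Mul(5, -2)), Add(Mul(5, Pow(-4, -1)), Mul(4, Pow(6, -1)))))), 2) = Pow(Add(39, Add(Mul(30, -10), Add(Mul(5, Rational(-1, 4)), Mul(4, Rational(1, 6))), Mul(Mul(30, -10), Add(Mul(5, Rational(-1, 4)), Mul(4, Rational(1, 6)))))), 2) = Pow(Add(39, Add(-300, Add(Rational(-5, 4), Rational(2, 3)), Mul(-300, Add(Rational(-5, 4), Rational(2, 3))))), 2) = Pow(Add(39, Add(-300, Rational(-7, 12), Mul(-300, Rational(-7, 12)))), 2) = Pow(Add(39, Add(-300, Rational(-7, 12), 175)), 2) = Pow(Add(39, Rational(-1507, 12)), 2) = Pow(Rational(-1039, 12), 2) = Rational(1079521, 144)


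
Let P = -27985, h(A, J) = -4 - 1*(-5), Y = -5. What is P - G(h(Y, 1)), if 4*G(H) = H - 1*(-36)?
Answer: -111977/4 ≈ -27994.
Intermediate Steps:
h(A, J) = 1 (h(A, J) = -4 + 5 = 1)
G(H) = 9 + H/4 (G(H) = (H - 1*(-36))/4 = (H + 36)/4 = (36 + H)/4 = 9 + H/4)
P - G(h(Y, 1)) = -27985 - (9 + (¼)*1) = -27985 - (9 + ¼) = -27985 - 1*37/4 = -27985 - 37/4 = -111977/4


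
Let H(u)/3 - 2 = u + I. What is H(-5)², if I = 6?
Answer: 81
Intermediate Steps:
H(u) = 24 + 3*u (H(u) = 6 + 3*(u + 6) = 6 + 3*(6 + u) = 6 + (18 + 3*u) = 24 + 3*u)
H(-5)² = (24 + 3*(-5))² = (24 - 15)² = 9² = 81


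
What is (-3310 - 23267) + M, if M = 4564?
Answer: -22013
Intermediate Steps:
(-3310 - 23267) + M = (-3310 - 23267) + 4564 = -26577 + 4564 = -22013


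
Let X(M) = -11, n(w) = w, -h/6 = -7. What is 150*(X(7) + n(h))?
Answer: 4650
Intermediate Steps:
h = 42 (h = -6*(-7) = 42)
150*(X(7) + n(h)) = 150*(-11 + 42) = 150*31 = 4650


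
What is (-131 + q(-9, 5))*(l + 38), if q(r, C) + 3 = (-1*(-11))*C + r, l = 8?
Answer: -4048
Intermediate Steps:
q(r, C) = -3 + r + 11*C (q(r, C) = -3 + ((-1*(-11))*C + r) = -3 + (11*C + r) = -3 + (r + 11*C) = -3 + r + 11*C)
(-131 + q(-9, 5))*(l + 38) = (-131 + (-3 - 9 + 11*5))*(8 + 38) = (-131 + (-3 - 9 + 55))*46 = (-131 + 43)*46 = -88*46 = -4048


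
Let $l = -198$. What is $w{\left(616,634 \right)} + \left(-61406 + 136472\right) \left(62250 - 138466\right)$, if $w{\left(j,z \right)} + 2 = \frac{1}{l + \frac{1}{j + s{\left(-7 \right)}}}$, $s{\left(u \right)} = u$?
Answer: $- \frac{689871665740507}{120581} \approx -5.7212 \cdot 10^{9}$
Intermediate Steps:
$w{\left(j,z \right)} = -2 + \frac{1}{-198 + \frac{1}{-7 + j}}$ ($w{\left(j,z \right)} = -2 + \frac{1}{-198 + \frac{1}{j - 7}} = -2 + \frac{1}{-198 + \frac{1}{-7 + j}}$)
$w{\left(616,634 \right)} + \left(-61406 + 136472\right) \left(62250 - 138466\right) = \frac{-2781 + 397 \cdot 616}{1387 - 121968} + \left(-61406 + 136472\right) \left(62250 - 138466\right) = \frac{-2781 + 244552}{1387 - 121968} + 75066 \left(-76216\right) = \frac{1}{-120581} \cdot 241771 - 5721230256 = \left(- \frac{1}{120581}\right) 241771 - 5721230256 = - \frac{241771}{120581} - 5721230256 = - \frac{689871665740507}{120581}$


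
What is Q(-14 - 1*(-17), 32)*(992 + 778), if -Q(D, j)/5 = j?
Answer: -283200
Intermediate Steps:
Q(D, j) = -5*j
Q(-14 - 1*(-17), 32)*(992 + 778) = (-5*32)*(992 + 778) = -160*1770 = -283200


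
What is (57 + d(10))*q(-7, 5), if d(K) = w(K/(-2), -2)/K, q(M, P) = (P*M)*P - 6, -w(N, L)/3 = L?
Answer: -52128/5 ≈ -10426.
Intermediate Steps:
w(N, L) = -3*L
q(M, P) = -6 + M*P² (q(M, P) = (M*P)*P - 6 = M*P² - 6 = -6 + M*P²)
d(K) = 6/K (d(K) = (-3*(-2))/K = 6/K)
(57 + d(10))*q(-7, 5) = (57 + 6/10)*(-6 - 7*5²) = (57 + 6*(⅒))*(-6 - 7*25) = (57 + ⅗)*(-6 - 175) = (288/5)*(-181) = -52128/5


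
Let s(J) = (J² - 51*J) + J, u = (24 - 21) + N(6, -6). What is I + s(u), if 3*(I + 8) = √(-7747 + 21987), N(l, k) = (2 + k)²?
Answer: -597 + 4*√890/3 ≈ -557.22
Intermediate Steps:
u = 19 (u = (24 - 21) + (2 - 6)² = 3 + (-4)² = 3 + 16 = 19)
s(J) = J² - 50*J
I = -8 + 4*√890/3 (I = -8 + √(-7747 + 21987)/3 = -8 + √14240/3 = -8 + (4*√890)/3 = -8 + 4*√890/3 ≈ 31.777)
I + s(u) = (-8 + 4*√890/3) + 19*(-50 + 19) = (-8 + 4*√890/3) + 19*(-31) = (-8 + 4*√890/3) - 589 = -597 + 4*√890/3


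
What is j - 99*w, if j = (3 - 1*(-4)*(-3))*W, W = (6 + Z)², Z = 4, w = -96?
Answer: 8604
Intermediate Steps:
W = 100 (W = (6 + 4)² = 10² = 100)
j = -900 (j = (3 - 1*(-4)*(-3))*100 = (3 + 4*(-3))*100 = (3 - 12)*100 = -9*100 = -900)
j - 99*w = -900 - 99*(-96) = -900 + 9504 = 8604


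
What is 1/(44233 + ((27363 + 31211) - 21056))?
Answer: 1/81751 ≈ 1.2232e-5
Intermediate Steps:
1/(44233 + ((27363 + 31211) - 21056)) = 1/(44233 + (58574 - 21056)) = 1/(44233 + 37518) = 1/81751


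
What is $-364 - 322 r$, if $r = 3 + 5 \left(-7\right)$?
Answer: $9940$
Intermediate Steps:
$r = -32$ ($r = 3 - 35 = -32$)
$-364 - 322 r = -364 - -10304 = -364 + 10304 = 9940$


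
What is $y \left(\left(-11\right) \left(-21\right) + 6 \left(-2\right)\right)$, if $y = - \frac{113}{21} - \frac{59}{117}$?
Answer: $- \frac{351860}{273} \approx -1288.9$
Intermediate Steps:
$y = - \frac{4820}{819}$ ($y = \left(-113\right) \frac{1}{21} - \frac{59}{117} = - \frac{113}{21} - \frac{59}{117} = - \frac{4820}{819} \approx -5.8852$)
$y \left(\left(-11\right) \left(-21\right) + 6 \left(-2\right)\right) = - \frac{4820 \left(\left(-11\right) \left(-21\right) + 6 \left(-2\right)\right)}{819} = - \frac{4820 \left(231 - 12\right)}{819} = \left(- \frac{4820}{819}\right) 219 = - \frac{351860}{273}$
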